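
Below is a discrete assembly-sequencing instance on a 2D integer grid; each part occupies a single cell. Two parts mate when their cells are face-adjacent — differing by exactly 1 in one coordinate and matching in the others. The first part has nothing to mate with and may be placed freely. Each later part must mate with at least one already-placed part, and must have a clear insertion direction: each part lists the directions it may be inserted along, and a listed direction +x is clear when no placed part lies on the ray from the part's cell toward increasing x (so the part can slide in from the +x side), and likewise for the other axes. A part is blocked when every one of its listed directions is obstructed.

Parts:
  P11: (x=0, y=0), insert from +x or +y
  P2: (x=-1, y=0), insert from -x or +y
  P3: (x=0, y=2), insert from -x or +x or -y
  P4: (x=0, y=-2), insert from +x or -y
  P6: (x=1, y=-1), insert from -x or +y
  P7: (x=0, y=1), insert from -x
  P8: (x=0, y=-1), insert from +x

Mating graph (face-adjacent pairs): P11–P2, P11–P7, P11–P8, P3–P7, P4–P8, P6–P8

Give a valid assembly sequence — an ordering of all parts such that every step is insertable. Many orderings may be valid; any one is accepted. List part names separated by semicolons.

P2; P11; P8; P6; P4; P7; P3

1. P2@(-1, 0) [-x clear] — {P2}
2. P11@(0, 0) [+x clear] — {P11, P2}
3. P8@(0, -1) [+x clear] — {P11, P2, P8}
4. P6@(1, -1) [+y clear] — {P11, P2, P6, P8}
5. P4@(0, -2) [+x clear] — {P11, P2, P4, P6, P8}
6. P7@(0, 1) [-x clear] — {P11, P2, P4, P6, P7, P8}
7. P3@(0, 2) [-x clear] — {P11, P2, P3, P4, P6, P7, P8}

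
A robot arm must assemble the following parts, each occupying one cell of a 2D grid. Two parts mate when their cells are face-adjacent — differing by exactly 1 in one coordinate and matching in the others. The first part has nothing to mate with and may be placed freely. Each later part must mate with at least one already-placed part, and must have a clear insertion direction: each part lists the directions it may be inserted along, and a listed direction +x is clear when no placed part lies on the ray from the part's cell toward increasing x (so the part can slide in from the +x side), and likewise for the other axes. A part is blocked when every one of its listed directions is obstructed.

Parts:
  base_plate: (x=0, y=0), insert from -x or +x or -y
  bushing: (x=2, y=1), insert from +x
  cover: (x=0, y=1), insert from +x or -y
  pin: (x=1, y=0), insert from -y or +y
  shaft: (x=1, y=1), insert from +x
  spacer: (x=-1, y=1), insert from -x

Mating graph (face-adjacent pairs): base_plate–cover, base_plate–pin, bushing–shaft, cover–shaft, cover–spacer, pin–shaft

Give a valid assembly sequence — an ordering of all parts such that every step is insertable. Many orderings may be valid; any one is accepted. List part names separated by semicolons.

1. cover@(0, 1) [+x clear] — {cover}
2. shaft@(1, 1) [+x clear] — {cover, shaft}
3. pin@(1, 0) [-y clear] — {cover, pin, shaft}
4. base_plate@(0, 0) [-x clear] — {base_plate, cover, pin, shaft}
5. bushing@(2, 1) [+x clear] — {base_plate, bushing, cover, pin, shaft}
6. spacer@(-1, 1) [-x clear] — {base_plate, bushing, cover, pin, shaft, spacer}

cover; shaft; pin; base_plate; bushing; spacer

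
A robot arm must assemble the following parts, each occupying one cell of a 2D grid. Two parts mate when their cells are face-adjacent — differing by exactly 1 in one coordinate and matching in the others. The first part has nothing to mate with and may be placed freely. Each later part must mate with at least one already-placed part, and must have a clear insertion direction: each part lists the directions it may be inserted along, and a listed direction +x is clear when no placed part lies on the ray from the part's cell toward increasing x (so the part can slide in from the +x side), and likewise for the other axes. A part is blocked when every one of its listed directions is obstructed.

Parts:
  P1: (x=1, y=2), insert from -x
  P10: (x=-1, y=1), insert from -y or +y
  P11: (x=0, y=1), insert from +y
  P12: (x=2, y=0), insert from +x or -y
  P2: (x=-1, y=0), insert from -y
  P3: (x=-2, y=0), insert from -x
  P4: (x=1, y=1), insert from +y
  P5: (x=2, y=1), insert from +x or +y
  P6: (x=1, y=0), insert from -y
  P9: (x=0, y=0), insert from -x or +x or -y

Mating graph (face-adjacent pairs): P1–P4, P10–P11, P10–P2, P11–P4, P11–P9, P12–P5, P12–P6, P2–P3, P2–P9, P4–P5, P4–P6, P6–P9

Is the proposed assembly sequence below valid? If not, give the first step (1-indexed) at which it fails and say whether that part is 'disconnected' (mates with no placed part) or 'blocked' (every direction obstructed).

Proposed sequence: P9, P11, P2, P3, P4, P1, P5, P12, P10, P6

Valid

1. P9@(0, 0) [-x clear] — {P9}
2. P11@(0, 1) [+y clear] — {P11, P9}
3. P2@(-1, 0) [-y clear] — {P11, P2, P9}
4. P3@(-2, 0) [-x clear] — {P11, P2, P3, P9}
5. P4@(1, 1) [+y clear] — {P11, P2, P3, P4, P9}
6. P1@(1, 2) [-x clear] — {P1, P11, P2, P3, P4, P9}
7. P5@(2, 1) [+x clear] — {P1, P11, P2, P3, P4, P5, P9}
8. P12@(2, 0) [+x clear] — {P1, P11, P12, P2, P3, P4, P5, P9}
9. P10@(-1, 1) [+y clear] — {P1, P10, P11, P12, P2, P3, P4, P5, P9}
10. P6@(1, 0) [-y clear] — {P1, P10, P11, P12, P2, P3, P4, P5, P6, P9}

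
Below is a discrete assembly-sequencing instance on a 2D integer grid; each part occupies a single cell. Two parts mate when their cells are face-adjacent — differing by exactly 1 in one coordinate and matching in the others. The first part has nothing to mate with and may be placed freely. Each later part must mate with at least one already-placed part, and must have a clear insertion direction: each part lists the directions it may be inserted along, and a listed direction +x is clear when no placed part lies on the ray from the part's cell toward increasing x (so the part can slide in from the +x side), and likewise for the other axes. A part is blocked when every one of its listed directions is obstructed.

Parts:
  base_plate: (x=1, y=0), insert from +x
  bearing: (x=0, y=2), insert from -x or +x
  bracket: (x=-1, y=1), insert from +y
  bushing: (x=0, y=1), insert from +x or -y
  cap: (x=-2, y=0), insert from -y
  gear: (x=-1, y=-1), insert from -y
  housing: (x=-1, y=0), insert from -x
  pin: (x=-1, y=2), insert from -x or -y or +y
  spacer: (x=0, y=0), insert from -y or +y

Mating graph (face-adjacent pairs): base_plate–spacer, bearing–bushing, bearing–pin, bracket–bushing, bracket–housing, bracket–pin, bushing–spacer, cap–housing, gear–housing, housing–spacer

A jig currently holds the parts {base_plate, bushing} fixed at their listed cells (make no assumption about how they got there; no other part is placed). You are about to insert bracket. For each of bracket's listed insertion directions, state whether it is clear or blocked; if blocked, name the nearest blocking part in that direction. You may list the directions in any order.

+y: clear

+y: ray from bracket(-1, 1) has no placed part ⇒ clear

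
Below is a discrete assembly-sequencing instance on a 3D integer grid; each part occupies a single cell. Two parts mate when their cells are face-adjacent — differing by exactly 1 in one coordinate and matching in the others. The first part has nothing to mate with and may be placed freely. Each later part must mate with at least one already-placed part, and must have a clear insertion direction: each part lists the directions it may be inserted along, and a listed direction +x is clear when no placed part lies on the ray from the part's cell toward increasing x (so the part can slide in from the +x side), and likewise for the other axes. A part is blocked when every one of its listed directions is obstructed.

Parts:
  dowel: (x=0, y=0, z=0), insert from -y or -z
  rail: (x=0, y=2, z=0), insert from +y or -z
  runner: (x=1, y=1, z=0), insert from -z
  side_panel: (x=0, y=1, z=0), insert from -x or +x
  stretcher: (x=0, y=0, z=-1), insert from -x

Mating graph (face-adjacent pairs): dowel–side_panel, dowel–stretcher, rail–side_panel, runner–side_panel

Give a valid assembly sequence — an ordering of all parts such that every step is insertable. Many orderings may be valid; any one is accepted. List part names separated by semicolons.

1. runner@(1, 1, 0) [-z clear] — {runner}
2. side_panel@(0, 1, 0) [-x clear] — {runner, side_panel}
3. rail@(0, 2, 0) [+y clear] — {rail, runner, side_panel}
4. dowel@(0, 0, 0) [-y clear] — {dowel, rail, runner, side_panel}
5. stretcher@(0, 0, -1) [-x clear] — {dowel, rail, runner, side_panel, stretcher}

runner; side_panel; rail; dowel; stretcher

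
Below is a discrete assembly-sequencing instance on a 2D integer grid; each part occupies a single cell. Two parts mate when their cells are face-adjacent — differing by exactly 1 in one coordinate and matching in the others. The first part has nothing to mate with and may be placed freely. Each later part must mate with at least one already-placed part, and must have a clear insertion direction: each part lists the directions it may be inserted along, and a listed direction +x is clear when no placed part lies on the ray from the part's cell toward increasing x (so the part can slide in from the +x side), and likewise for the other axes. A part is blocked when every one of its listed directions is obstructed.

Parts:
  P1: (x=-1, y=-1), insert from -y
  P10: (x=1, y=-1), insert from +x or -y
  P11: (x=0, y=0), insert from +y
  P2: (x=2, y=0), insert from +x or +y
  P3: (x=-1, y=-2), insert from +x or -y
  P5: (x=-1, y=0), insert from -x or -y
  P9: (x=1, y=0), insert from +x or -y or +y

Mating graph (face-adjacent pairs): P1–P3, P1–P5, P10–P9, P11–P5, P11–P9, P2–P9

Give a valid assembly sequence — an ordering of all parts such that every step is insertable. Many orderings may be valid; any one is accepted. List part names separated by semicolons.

P1; P5; P3; P11; P9; P10; P2

1. P1@(-1, -1) [-y clear] — {P1}
2. P5@(-1, 0) [-x clear] — {P1, P5}
3. P3@(-1, -2) [+x clear] — {P1, P3, P5}
4. P11@(0, 0) [+y clear] — {P1, P11, P3, P5}
5. P9@(1, 0) [+x clear] — {P1, P11, P3, P5, P9}
6. P10@(1, -1) [+x clear] — {P1, P10, P11, P3, P5, P9}
7. P2@(2, 0) [+x clear] — {P1, P10, P11, P2, P3, P5, P9}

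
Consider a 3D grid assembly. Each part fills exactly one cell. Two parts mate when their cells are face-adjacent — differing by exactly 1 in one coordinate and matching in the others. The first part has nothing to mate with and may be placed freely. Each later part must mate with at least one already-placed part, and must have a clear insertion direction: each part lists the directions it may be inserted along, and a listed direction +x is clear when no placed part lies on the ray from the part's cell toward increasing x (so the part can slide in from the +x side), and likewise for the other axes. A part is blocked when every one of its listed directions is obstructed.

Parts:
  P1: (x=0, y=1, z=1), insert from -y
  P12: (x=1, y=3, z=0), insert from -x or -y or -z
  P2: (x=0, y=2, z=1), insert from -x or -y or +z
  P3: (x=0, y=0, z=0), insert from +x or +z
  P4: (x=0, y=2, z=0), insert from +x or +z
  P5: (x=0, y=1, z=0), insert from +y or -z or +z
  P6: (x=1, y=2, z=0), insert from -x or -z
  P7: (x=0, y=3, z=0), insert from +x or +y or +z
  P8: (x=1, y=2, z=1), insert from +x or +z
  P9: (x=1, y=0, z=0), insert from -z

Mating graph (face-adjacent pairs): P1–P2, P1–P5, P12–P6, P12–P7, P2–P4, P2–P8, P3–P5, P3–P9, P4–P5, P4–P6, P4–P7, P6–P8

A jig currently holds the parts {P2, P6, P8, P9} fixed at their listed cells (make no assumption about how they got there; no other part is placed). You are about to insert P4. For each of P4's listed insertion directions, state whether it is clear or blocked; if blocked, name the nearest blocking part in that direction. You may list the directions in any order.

+x: blocked by P6; +z: blocked by P2

+x: nearest on ray is P6@(1, 2, 0) ⇒ blocked
+z: nearest on ray is P2@(0, 2, 1) ⇒ blocked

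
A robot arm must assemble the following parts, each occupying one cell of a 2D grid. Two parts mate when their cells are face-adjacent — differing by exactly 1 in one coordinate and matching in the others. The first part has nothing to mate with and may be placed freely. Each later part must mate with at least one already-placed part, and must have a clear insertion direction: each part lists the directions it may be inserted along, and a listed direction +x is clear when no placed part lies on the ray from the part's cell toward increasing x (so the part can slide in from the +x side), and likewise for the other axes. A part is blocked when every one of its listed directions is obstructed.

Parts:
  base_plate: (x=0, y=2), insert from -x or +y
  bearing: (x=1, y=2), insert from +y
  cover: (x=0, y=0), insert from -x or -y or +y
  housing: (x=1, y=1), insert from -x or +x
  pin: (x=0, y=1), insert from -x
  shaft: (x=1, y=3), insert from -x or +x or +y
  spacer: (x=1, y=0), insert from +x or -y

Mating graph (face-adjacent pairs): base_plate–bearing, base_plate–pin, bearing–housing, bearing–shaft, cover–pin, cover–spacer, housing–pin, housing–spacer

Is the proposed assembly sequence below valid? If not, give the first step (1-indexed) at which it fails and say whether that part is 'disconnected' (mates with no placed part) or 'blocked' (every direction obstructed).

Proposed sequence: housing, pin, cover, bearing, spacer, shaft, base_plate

1. housing@(1, 1) [-x clear] — {housing}
2. pin@(0, 1) [-x clear] — {housing, pin}
3. cover@(0, 0) [-x clear] — {cover, housing, pin}
4. bearing@(1, 2) [+y clear] — {bearing, cover, housing, pin}
5. spacer@(1, 0) [+x clear] — {bearing, cover, housing, pin, spacer}
6. shaft@(1, 3) [-x clear] — {bearing, cover, housing, pin, shaft, spacer}
7. base_plate@(0, 2) [-x clear] — {base_plate, bearing, cover, housing, pin, shaft, spacer}

Valid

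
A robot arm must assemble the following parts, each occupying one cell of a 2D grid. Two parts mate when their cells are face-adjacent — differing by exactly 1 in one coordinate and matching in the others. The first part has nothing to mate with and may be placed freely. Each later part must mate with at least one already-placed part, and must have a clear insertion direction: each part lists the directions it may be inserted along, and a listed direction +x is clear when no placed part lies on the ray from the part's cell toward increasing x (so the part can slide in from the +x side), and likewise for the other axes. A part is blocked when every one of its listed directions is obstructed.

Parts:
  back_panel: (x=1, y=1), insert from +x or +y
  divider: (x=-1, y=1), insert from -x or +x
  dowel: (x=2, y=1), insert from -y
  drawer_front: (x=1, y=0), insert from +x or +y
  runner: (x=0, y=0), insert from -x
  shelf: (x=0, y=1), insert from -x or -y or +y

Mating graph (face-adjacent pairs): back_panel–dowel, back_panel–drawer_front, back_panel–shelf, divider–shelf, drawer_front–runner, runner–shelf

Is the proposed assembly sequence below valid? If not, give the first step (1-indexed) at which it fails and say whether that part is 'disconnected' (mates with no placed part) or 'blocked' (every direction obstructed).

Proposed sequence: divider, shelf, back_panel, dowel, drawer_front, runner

Valid

1. divider@(-1, 1) [-x clear] — {divider}
2. shelf@(0, 1) [-y clear] — {divider, shelf}
3. back_panel@(1, 1) [+x clear] — {back_panel, divider, shelf}
4. dowel@(2, 1) [-y clear] — {back_panel, divider, dowel, shelf}
5. drawer_front@(1, 0) [+x clear] — {back_panel, divider, dowel, drawer_front, shelf}
6. runner@(0, 0) [-x clear] — {back_panel, divider, dowel, drawer_front, runner, shelf}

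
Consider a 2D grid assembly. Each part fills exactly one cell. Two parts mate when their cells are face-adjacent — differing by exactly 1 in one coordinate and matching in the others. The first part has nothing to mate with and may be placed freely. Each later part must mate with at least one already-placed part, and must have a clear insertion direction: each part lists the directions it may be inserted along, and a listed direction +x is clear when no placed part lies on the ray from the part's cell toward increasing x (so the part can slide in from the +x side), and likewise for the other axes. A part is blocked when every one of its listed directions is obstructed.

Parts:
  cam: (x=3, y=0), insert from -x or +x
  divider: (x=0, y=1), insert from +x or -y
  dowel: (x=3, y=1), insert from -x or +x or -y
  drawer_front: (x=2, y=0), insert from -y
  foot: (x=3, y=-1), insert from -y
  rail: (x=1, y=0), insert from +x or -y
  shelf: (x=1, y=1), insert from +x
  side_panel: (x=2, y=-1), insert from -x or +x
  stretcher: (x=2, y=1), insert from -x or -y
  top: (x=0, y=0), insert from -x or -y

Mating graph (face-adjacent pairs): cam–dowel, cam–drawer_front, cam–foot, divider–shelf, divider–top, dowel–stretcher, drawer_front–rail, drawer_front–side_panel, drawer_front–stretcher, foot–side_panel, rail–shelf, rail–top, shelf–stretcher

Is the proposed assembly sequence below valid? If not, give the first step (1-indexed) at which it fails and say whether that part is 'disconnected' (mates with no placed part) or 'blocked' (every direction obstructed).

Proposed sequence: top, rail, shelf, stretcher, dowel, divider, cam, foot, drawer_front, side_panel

1. top@(0, 0) [-x clear] — {top}
2. rail@(1, 0) [+x clear] — {rail, top}
3. shelf@(1, 1) [+x clear] — {rail, shelf, top}
4. stretcher@(2, 1) [-y clear] — {rail, shelf, stretcher, top}
5. dowel@(3, 1) [+x clear] — {dowel, rail, shelf, stretcher, top}
6. divider@(0, 1) — +x/-y all obstructed ⇒ blocked

Invalid at step 6 (blocked)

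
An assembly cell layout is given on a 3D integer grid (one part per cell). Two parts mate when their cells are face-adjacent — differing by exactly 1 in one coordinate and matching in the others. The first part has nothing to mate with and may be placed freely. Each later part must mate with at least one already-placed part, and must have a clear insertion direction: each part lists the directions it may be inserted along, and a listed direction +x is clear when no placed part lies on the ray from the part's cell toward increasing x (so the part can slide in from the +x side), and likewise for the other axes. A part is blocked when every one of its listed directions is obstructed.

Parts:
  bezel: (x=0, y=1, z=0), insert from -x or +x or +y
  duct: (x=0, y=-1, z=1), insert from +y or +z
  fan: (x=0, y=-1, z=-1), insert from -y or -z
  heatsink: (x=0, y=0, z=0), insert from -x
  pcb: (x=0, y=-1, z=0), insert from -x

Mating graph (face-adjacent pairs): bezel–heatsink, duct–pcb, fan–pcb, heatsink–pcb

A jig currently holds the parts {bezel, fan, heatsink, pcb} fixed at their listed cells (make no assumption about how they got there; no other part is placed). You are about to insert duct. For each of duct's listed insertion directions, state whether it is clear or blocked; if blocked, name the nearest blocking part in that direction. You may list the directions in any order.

+y: clear; +z: clear

+y: ray from duct(0, -1, 1) has no placed part ⇒ clear
+z: ray from duct(0, -1, 1) has no placed part ⇒ clear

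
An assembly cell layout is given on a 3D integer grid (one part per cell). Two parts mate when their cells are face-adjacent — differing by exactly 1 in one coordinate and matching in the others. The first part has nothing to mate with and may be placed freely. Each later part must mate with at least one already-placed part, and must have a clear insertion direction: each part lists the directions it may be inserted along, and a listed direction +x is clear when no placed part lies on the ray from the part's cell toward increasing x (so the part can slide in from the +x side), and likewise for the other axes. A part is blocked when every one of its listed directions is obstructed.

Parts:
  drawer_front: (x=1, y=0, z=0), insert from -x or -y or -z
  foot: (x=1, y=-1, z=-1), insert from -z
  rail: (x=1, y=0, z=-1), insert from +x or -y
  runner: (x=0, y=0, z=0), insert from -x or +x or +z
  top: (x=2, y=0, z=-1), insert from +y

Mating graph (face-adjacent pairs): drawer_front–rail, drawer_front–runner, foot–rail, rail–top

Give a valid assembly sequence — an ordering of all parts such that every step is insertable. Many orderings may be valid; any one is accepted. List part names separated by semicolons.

top; rail; foot; drawer_front; runner

1. top@(2, 0, -1) [+y clear] — {top}
2. rail@(1, 0, -1) [-y clear] — {rail, top}
3. foot@(1, -1, -1) [-z clear] — {foot, rail, top}
4. drawer_front@(1, 0, 0) [-x clear] — {drawer_front, foot, rail, top}
5. runner@(0, 0, 0) [-x clear] — {drawer_front, foot, rail, runner, top}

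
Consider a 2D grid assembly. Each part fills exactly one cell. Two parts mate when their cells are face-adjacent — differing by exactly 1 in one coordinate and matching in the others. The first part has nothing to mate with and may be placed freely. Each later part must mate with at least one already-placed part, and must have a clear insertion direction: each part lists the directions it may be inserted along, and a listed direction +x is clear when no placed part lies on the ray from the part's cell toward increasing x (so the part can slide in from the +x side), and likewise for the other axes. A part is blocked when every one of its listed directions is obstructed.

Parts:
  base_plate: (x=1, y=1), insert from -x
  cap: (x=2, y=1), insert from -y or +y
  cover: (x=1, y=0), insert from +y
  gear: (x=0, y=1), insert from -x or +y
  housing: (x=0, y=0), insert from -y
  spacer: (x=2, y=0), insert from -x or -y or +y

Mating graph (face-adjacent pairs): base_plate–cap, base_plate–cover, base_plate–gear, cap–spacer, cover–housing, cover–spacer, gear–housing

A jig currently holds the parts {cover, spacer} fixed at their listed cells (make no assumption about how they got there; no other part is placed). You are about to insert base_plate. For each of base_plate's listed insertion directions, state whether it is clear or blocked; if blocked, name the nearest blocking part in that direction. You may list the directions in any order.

-x: clear

-x: ray from base_plate(1, 1) has no placed part ⇒ clear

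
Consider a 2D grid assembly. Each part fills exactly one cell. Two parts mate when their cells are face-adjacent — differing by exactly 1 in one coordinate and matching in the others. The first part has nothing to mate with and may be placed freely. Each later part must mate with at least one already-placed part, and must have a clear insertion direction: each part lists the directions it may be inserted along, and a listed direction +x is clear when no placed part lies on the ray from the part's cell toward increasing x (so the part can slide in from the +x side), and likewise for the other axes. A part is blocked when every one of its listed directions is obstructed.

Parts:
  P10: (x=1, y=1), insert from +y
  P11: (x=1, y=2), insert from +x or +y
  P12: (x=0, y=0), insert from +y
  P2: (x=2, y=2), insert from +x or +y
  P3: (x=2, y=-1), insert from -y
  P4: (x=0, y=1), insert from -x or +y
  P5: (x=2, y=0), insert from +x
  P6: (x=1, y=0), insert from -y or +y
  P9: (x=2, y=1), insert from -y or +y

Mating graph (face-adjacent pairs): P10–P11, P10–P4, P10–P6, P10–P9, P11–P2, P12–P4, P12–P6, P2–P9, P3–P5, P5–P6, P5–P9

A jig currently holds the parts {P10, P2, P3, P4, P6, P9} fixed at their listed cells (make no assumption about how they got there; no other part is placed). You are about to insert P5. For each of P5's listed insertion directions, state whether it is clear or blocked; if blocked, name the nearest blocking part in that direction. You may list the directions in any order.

+x: clear

+x: ray from P5(2, 0) has no placed part ⇒ clear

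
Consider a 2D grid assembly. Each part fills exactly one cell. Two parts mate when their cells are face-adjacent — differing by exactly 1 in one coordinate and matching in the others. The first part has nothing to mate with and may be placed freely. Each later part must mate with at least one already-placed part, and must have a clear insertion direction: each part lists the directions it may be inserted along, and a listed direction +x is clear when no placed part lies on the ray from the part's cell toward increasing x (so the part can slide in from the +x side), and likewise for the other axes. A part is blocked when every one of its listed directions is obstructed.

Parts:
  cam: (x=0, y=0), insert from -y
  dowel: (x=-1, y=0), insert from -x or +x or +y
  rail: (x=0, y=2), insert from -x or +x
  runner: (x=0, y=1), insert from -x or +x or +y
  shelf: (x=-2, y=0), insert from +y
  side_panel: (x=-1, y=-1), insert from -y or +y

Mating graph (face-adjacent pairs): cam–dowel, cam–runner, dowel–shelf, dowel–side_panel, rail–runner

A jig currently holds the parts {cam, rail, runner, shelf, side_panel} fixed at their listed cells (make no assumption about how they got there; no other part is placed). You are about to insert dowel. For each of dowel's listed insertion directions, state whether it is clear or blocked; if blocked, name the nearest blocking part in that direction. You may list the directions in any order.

+x: blocked by cam; +y: clear; -x: blocked by shelf

-x: nearest on ray is shelf@(-2, 0) ⇒ blocked
+x: nearest on ray is cam@(0, 0) ⇒ blocked
+y: ray from dowel(-1, 0) has no placed part ⇒ clear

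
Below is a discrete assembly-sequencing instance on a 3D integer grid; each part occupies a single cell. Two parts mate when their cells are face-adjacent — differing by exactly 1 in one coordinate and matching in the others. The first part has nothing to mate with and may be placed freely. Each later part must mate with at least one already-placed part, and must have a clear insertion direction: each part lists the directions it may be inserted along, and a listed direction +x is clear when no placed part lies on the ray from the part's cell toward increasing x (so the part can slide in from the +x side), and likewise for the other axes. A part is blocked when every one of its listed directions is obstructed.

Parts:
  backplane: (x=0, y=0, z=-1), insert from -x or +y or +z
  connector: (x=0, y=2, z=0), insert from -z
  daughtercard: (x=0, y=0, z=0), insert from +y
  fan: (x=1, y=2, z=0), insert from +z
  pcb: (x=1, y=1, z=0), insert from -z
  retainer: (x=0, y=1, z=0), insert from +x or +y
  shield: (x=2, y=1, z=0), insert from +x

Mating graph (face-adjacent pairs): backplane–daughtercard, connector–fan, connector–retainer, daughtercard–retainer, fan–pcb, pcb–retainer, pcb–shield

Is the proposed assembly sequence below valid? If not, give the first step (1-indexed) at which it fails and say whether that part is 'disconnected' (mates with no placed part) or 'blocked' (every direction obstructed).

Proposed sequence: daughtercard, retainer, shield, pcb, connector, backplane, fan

1. daughtercard@(0, 0, 0) [+y clear] — {daughtercard}
2. retainer@(0, 1, 0) [+x clear] — {daughtercard, retainer}
3. shield@(2, 1, 0) — no placed neighbour ⇒ disconnected

Invalid at step 3 (disconnected)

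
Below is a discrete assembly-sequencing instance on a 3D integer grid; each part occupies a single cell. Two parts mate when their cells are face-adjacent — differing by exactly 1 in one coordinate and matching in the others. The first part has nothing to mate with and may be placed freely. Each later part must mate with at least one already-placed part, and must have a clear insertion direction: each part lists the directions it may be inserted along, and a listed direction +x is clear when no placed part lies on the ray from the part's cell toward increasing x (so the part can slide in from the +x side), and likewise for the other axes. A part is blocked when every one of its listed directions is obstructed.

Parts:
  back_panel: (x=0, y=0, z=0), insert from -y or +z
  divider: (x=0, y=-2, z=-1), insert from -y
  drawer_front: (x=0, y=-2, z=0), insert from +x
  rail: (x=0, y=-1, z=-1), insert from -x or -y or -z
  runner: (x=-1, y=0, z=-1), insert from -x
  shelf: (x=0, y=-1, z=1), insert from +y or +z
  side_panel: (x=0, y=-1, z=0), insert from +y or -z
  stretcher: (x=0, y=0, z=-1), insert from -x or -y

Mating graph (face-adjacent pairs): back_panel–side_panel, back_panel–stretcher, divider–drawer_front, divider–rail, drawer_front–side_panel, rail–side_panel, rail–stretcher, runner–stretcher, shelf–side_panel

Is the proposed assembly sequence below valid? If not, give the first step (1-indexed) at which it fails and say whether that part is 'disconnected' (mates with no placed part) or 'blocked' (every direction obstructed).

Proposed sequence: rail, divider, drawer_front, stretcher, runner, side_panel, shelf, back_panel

Valid

1. rail@(0, -1, -1) [-x clear] — {rail}
2. divider@(0, -2, -1) [-y clear] — {divider, rail}
3. drawer_front@(0, -2, 0) [+x clear] — {divider, drawer_front, rail}
4. stretcher@(0, 0, -1) [-x clear] — {divider, drawer_front, rail, stretcher}
5. runner@(-1, 0, -1) [-x clear] — {divider, drawer_front, rail, runner, stretcher}
6. side_panel@(0, -1, 0) [+y clear] — {divider, drawer_front, rail, runner, side_panel, stretcher}
7. shelf@(0, -1, 1) [+y clear] — {divider, drawer_front, rail, runner, shelf, side_panel, stretcher}
8. back_panel@(0, 0, 0) [+z clear] — {back_panel, divider, drawer_front, rail, runner, shelf, side_panel, stretcher}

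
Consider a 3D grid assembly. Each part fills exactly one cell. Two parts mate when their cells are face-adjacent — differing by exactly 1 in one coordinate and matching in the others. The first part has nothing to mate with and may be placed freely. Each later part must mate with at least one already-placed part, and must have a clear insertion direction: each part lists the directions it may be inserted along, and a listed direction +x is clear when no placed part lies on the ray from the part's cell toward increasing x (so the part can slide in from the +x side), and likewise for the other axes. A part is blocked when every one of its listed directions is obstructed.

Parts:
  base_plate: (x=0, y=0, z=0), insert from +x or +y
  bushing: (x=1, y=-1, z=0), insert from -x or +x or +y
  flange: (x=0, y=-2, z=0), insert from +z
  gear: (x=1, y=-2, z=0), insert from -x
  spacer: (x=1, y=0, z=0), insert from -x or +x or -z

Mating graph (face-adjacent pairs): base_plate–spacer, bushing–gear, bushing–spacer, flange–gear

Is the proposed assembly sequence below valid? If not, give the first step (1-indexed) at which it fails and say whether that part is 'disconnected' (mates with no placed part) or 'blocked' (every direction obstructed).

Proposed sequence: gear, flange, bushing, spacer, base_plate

1. gear@(1, -2, 0) [-x clear] — {gear}
2. flange@(0, -2, 0) [+z clear] — {flange, gear}
3. bushing@(1, -1, 0) [-x clear] — {bushing, flange, gear}
4. spacer@(1, 0, 0) [-x clear] — {bushing, flange, gear, spacer}
5. base_plate@(0, 0, 0) [+y clear] — {base_plate, bushing, flange, gear, spacer}

Valid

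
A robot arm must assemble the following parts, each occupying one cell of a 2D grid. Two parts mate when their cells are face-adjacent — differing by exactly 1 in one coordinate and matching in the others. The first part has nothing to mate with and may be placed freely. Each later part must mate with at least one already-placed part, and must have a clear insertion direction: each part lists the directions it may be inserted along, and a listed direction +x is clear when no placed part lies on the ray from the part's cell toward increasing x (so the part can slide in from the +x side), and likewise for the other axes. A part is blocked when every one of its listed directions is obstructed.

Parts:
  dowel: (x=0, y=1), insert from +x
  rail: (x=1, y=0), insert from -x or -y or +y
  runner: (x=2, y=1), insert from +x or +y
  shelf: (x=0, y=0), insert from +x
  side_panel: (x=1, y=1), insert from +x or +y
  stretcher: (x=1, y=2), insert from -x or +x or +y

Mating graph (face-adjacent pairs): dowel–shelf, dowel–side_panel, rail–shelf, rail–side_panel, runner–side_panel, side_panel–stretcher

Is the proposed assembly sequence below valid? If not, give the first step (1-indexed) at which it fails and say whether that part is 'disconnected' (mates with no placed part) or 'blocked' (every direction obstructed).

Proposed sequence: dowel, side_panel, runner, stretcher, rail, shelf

1. dowel@(0, 1) [+x clear] — {dowel}
2. side_panel@(1, 1) [+x clear] — {dowel, side_panel}
3. runner@(2, 1) [+x clear] — {dowel, runner, side_panel}
4. stretcher@(1, 2) [-x clear] — {dowel, runner, side_panel, stretcher}
5. rail@(1, 0) [-x clear] — {dowel, rail, runner, side_panel, stretcher}
6. shelf@(0, 0) — +x all obstructed ⇒ blocked

Invalid at step 6 (blocked)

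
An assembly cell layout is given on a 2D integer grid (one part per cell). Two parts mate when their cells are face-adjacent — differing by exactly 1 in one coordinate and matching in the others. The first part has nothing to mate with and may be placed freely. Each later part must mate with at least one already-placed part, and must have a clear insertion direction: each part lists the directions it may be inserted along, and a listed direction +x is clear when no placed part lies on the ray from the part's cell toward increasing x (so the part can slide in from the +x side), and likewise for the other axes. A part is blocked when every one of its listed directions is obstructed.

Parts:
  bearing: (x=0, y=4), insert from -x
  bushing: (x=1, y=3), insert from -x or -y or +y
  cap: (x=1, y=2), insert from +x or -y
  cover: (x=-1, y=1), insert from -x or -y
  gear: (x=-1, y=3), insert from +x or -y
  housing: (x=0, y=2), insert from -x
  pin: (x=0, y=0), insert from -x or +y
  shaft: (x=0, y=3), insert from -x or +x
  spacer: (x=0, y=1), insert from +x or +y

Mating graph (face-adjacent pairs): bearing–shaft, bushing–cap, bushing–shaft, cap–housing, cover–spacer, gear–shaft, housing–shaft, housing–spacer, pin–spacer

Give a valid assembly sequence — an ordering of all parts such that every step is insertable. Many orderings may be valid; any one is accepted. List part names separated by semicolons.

gear; shaft; bearing; bushing; cap; housing; spacer; cover; pin

1. gear@(-1, 3) [+x clear] — {gear}
2. shaft@(0, 3) [+x clear] — {gear, shaft}
3. bearing@(0, 4) [-x clear] — {bearing, gear, shaft}
4. bushing@(1, 3) [-y clear] — {bearing, bushing, gear, shaft}
5. cap@(1, 2) [+x clear] — {bearing, bushing, cap, gear, shaft}
6. housing@(0, 2) [-x clear] — {bearing, bushing, cap, gear, housing, shaft}
7. spacer@(0, 1) [+x clear] — {bearing, bushing, cap, gear, housing, shaft, spacer}
8. cover@(-1, 1) [-x clear] — {bearing, bushing, cap, cover, gear, housing, shaft, spacer}
9. pin@(0, 0) [-x clear] — {bearing, bushing, cap, cover, gear, housing, pin, shaft, spacer}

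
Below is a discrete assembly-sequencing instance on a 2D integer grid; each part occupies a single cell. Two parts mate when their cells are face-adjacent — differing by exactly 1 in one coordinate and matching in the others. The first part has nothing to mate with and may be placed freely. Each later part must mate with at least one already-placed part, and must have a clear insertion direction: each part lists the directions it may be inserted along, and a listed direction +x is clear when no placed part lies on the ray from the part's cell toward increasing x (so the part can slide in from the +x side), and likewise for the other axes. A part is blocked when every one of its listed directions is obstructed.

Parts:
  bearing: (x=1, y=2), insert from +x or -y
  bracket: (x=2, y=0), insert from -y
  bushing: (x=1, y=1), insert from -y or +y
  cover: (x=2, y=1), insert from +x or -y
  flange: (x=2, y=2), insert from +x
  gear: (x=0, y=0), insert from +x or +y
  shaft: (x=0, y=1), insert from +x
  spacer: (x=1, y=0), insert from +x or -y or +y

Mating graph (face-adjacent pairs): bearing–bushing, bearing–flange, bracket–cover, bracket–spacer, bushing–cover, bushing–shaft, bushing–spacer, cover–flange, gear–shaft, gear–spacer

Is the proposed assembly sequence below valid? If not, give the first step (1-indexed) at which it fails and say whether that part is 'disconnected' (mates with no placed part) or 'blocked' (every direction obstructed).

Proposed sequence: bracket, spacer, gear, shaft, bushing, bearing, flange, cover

Valid

1. bracket@(2, 0) [-y clear] — {bracket}
2. spacer@(1, 0) [-y clear] — {bracket, spacer}
3. gear@(0, 0) [+y clear] — {bracket, gear, spacer}
4. shaft@(0, 1) [+x clear] — {bracket, gear, shaft, spacer}
5. bushing@(1, 1) [+y clear] — {bracket, bushing, gear, shaft, spacer}
6. bearing@(1, 2) [+x clear] — {bearing, bracket, bushing, gear, shaft, spacer}
7. flange@(2, 2) [+x clear] — {bearing, bracket, bushing, flange, gear, shaft, spacer}
8. cover@(2, 1) [+x clear] — {bearing, bracket, bushing, cover, flange, gear, shaft, spacer}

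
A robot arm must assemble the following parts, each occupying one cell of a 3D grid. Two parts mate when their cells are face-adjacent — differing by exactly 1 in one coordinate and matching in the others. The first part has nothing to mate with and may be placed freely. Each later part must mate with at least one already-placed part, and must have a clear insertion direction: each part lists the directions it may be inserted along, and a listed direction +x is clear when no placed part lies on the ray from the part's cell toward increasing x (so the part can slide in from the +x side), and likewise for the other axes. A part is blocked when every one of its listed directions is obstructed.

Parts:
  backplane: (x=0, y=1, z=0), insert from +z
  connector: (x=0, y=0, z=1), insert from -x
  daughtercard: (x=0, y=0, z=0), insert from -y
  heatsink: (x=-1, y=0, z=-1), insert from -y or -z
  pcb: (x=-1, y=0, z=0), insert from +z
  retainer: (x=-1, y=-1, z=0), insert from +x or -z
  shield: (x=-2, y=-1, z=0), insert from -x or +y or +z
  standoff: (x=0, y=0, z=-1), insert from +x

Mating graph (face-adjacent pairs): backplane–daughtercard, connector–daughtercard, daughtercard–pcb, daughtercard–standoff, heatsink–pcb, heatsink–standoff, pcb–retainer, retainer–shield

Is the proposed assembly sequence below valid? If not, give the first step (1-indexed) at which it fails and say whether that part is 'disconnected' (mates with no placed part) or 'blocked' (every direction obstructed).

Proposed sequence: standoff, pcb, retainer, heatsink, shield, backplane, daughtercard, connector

1. standoff@(0, 0, -1) [+x clear] — {standoff}
2. pcb@(-1, 0, 0) — no placed neighbour ⇒ disconnected

Invalid at step 2 (disconnected)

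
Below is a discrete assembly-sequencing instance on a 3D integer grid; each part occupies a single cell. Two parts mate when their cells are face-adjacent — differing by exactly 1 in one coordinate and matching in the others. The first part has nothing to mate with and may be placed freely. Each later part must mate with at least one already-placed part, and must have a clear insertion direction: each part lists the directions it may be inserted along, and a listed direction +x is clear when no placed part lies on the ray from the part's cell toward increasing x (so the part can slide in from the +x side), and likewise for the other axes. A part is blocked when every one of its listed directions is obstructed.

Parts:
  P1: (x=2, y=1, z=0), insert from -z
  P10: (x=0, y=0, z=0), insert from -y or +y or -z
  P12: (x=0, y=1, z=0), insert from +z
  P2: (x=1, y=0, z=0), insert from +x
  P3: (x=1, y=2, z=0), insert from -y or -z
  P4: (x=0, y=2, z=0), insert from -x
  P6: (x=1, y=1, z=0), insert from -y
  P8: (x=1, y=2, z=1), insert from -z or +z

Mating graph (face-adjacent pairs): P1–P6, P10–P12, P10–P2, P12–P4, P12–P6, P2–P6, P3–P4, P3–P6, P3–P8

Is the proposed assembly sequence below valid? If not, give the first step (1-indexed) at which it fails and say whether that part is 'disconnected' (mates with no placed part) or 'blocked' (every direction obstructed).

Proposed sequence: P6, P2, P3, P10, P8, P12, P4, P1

Valid

1. P6@(1, 1, 0) [-y clear] — {P6}
2. P2@(1, 0, 0) [+x clear] — {P2, P6}
3. P3@(1, 2, 0) [-z clear] — {P2, P3, P6}
4. P10@(0, 0, 0) [-y clear] — {P10, P2, P3, P6}
5. P8@(1, 2, 1) [+z clear] — {P10, P2, P3, P6, P8}
6. P12@(0, 1, 0) [+z clear] — {P10, P12, P2, P3, P6, P8}
7. P4@(0, 2, 0) [-x clear] — {P10, P12, P2, P3, P4, P6, P8}
8. P1@(2, 1, 0) [-z clear] — {P1, P10, P12, P2, P3, P4, P6, P8}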